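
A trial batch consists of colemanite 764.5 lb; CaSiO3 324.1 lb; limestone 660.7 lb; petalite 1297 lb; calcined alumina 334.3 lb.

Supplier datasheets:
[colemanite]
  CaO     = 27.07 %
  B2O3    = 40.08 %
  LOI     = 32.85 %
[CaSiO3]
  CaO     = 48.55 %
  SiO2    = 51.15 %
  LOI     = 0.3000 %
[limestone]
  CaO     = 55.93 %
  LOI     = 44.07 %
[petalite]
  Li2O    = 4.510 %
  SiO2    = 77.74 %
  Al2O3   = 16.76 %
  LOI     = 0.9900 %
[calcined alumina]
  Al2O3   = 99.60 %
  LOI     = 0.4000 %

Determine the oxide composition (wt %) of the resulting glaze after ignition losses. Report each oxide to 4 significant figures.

Glass mass = 2823 lb (batch 3381 − LOI 557.5).
Composition: CaO 25.99%, Li2O 2.072%, SiO2 41.59%, Al2O3 19.49%, B2O3 10.85%

In-progress results appear, rounded to four significant figures, when written out. All internal work maintains exact precision throughout; exactly one rounding is applied to each reported value. The derived quantities are rebuilt starting from the weights per 2823 lb of glass at full float precision (yield, the totals, net glass mass, LOI, five oxide percentages) precisely as stated by the question or the answer.
Oxide-by-oxide delivered mass:
  CaO: 764.5·0.2707 + 324.1·0.4855 + 660.7·0.5593 = 733.8 lb
  Li2O: 1297·0.04510 = 58.49 lb
  SiO2: 324.1·0.5115 + 1297·0.7774 = 1174 lb
  Al2O3: 1297·0.1676 + 334.3·0.9960 = 550.3 lb
  B2O3: 764.5·0.4008 = 306.4 lb
LOI: 764.5·0.3285 + 324.1·0.003000 + 660.7·0.4407 + 1297·0.009900 + 334.3·0.004000 = 557.5 lb
Glass mass = batch − LOI = 3381 − 557.5 = 2823 lb (= Σ oxide masses)
percent share: oxide ÷ glass, ×100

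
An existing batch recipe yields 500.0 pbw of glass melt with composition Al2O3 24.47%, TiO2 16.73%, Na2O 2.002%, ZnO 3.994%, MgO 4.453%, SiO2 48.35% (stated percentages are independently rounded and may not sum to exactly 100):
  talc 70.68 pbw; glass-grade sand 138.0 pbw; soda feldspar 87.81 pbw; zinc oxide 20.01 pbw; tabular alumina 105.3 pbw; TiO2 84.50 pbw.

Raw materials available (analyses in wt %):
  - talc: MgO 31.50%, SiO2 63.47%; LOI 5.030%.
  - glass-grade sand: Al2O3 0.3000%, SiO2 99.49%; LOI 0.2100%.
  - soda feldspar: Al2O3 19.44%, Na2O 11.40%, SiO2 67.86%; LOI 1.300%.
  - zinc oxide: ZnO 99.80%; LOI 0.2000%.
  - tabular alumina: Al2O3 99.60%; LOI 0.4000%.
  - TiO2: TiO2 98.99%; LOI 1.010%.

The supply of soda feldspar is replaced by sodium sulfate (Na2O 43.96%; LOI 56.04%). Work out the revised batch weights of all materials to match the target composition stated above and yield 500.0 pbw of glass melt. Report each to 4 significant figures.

Revised batch per 500.0 pbw glass melt:
  talc: 70.68 pbw
  glass-grade sand: 197.9 pbw
  sodium sulfate: 22.77 pbw
  zinc oxide: 20.01 pbw
  tabular alumina: 122.2 pbw
  TiO2: 84.50 pbw
Total batch = 518.1 pbw; LOI loss = 18.11 pbw

Working values appear, with 4-significant-digit rounding, on the page; all internal work holds full precision at each step; every reported result sees exactly one rounding. Derived quantities are rebuilt at exact precision (LOI, the totals, net glass mass, yield, the six compositions) from the weighed amounts at 500.0 pbw of glass, as written in either problem or answer.
Per-oxide target masses for 500.0 pbw glass melt:
  Al2O3: 24.47% × 500.0 = 122.4 pbw
  TiO2: 16.73% × 500.0 = 83.65 pbw
  Na2O: 2.002% × 500.0 = 10.01 pbw
  ZnO: 3.994% × 500.0 = 19.97 pbw
  MgO: 4.453% × 500.0 = 22.26 pbw
  SiO2: 48.35% × 500.0 = 241.8 pbw
Sums-versus-targets review from the weights as reported, per the basis as stated (delivered sums recover each target once rounding is allowed for):
  Al2O3: 197.9·0.003000 + 122.2·0.9960 = 122.3 pbw (target 122.4 pbw)
  TiO2: 84.50·0.9899 = 83.65 pbw (target 83.65 pbw)
  Na2O: 22.77·0.4396 = 10.01 pbw (target 10.01 pbw)
  ZnO: 20.01·0.9980 = 19.97 pbw (target 19.97 pbw)
  MgO: 70.68·0.3150 = 22.26 pbw (target 22.26 pbw)
  SiO2: 70.68·0.6347 + 197.9·0.9949 = 241.8 pbw (target 241.8 pbw)
Mass balance on the glass: total charge less LOI = 499.9 pbw (per-oxide target masses sum to 500.0 pbw; basis as stated: 500.0 pbw — gaps are rounding artifacts).
Summing the batch: Σ batch = 518.1 pbw; Σ batch·LOI gives LOI loss = 18.11 pbw; yield = glass ÷ total batch = 96.50%.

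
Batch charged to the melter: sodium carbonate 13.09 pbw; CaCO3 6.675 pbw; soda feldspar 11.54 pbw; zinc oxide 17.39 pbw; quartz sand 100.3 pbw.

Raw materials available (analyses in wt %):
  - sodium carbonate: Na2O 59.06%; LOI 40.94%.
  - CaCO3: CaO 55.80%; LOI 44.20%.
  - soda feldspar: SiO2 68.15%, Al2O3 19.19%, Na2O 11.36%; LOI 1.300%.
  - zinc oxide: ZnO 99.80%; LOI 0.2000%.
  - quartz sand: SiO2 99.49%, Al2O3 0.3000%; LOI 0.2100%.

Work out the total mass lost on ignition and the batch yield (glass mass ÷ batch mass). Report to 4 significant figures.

The intermediate values are printed, rounded to four significant figures, within the worked lines; each numeric step keeps exact precision through every step — every reported result is rounded exactly once — derived quantities are recomputed starting from the weights per 140.3 pbw of glass at full precision (LOI, net glass mass, totals, yield, the five compositions) as quoted within the problem or the answer.
Each material's LOI contribution:
  sodium carbonate: 13.09 × 0.4094 = 5.359 pbw
  CaCO3: 6.675 × 0.4420 = 2.950 pbw
  soda feldspar: 11.54 × 0.01300 = 0.1500 pbw
  zinc oxide: 17.39 × 0.002000 = 0.03478 pbw
  quartz sand: 100.3 × 0.002100 = 0.2106 pbw
Total LOI = 8.705 pbw
Glass = batch − LOI = 149.0 − 8.705 = 140.3 pbw

LOI loss = 8.705 pbw; glass = 140.3 pbw; yield = 94.16%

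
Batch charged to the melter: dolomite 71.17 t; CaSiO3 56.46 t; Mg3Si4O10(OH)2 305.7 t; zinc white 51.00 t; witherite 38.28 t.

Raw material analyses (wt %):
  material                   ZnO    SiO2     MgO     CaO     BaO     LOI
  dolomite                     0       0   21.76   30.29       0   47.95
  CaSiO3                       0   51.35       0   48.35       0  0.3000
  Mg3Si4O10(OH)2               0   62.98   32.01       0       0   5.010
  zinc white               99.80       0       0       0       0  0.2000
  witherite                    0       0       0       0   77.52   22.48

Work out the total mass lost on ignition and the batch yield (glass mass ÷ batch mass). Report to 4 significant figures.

Every computation holds full float precision at every stage — intermediates are shown with 4-significant-digit rounding on the page; a single rounding produces each reported result; derived quantities are recomputed from the batch weights per 464.3 t of glass in full precision (yield, five oxide percentages, glass mass, LOI, the totals), as written in the problem or the answer.
Material-by-material LOI:
  dolomite: 71.17 × 0.4795 = 34.13 t
  CaSiO3: 56.46 × 0.003000 = 0.1694 t
  Mg3Si4O10(OH)2: 305.7 × 0.05010 = 15.32 t
  zinc white: 51.00 × 0.002000 = 0.1020 t
  witherite: 38.28 × 0.2248 = 8.605 t
Total LOI = 58.32 t
Glass = batch − LOI = 522.6 − 58.32 = 464.3 t

LOI loss = 58.32 t; glass = 464.3 t; yield = 88.84%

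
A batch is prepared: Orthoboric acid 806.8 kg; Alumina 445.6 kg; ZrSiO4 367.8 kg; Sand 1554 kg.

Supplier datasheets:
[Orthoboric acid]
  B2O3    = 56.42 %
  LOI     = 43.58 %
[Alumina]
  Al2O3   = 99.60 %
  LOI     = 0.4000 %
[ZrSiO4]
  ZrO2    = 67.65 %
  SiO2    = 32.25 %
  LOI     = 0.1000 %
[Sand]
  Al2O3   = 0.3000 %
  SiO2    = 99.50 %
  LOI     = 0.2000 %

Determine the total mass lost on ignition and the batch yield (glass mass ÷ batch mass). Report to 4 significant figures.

LOI loss = 356.9 kg; glass = 2817 kg; yield = 88.76%

Working values are shown with 4-significant-figure rounding at each printed step. The whole derivation holds full float precision all the way through — every reported number is rounded a single time; all derived quantities (yield, totals, four oxide percentages, net glass mass, LOI) are recomputed at exact precision using the weight values on 2817 kg of glass, as set out in the question or the answer.
Per-material ignition loss:
  Orthoboric acid: 806.8 × 0.4358 = 351.6 kg
  Alumina: 445.6 × 0.004000 = 1.782 kg
  ZrSiO4: 367.8 × 0.001000 = 0.3678 kg
  Sand: 1554 × 0.002000 = 3.108 kg
Total LOI = 356.9 kg
Glass = batch − LOI = 3174 − 356.9 = 2817 kg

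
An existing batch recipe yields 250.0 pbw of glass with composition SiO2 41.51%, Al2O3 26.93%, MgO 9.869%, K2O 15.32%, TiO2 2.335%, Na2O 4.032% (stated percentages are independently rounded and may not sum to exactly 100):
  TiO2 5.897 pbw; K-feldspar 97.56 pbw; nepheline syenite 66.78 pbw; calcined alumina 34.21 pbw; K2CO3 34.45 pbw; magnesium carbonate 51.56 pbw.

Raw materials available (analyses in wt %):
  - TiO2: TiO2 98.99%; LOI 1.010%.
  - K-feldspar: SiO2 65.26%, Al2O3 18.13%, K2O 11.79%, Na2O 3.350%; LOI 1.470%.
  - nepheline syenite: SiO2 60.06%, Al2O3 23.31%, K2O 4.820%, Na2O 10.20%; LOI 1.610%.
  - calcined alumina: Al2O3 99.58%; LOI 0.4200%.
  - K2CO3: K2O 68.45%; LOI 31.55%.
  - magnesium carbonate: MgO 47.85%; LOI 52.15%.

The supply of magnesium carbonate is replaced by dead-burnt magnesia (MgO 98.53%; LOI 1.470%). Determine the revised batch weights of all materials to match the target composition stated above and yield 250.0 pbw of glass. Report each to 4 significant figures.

The intermediate values are shown, rounded to 4 significant digits, in the printout — every computation runs at exact precision from first step to last; every reported number is rounded exactly once. All derived quantities, including ignition loss, glass mass, the yield, the six compositions, totals, are recomputed from the batch weights per 250.0 pbw of glass at full precision as given in problem or answer.
Target oxide masses per 250.0 pbw glass:
  SiO2: 41.51% × 250.0 = 103.8 pbw
  Al2O3: 26.93% × 250.0 = 67.32 pbw
  MgO: 9.869% × 250.0 = 24.67 pbw
  K2O: 15.32% × 250.0 = 38.30 pbw
  TiO2: 2.335% × 250.0 = 5.838 pbw
  Na2O: 4.032% × 250.0 = 10.08 pbw
Oxide-by-oxide audit with the batch weights as given, per the basis as stated (each sum matches its target mass modulo rounding of the values):
  SiO2: 97.56·0.6526 + 66.78·0.6006 = 103.8 pbw (target 103.8 pbw)
  Al2O3: 97.56·0.1813 + 66.78·0.2331 + 34.21·0.9958 = 67.32 pbw (target 67.32 pbw)
  MgO: 25.04·0.9853 = 24.67 pbw (target 24.67 pbw)
  K2O: 97.56·0.1179 + 66.78·0.04820 + 34.45·0.6845 = 38.30 pbw (target 38.30 pbw)
  TiO2: 5.897·0.9899 = 5.837 pbw (target 5.838 pbw)
  Na2O: 97.56·0.03350 + 66.78·0.1020 = 10.08 pbw (target 10.08 pbw)
Auditing the glass mass value: the batch minus its LOI: 250.0 pbw (oxide target masses add up to 250.0 pbw; versus the stated basis of 250.0 pbw — deltas are rounding alone).
Adding the batch up: Σ batch = 263.9 pbw; Σ batch·LOI gives LOI loss = 13.95 pbw; yield = glass ÷ total batch = 94.71%.

Revised batch per 250.0 pbw glass:
  TiO2: 5.897 pbw
  K-feldspar: 97.56 pbw
  nepheline syenite: 66.78 pbw
  calcined alumina: 34.21 pbw
  K2CO3: 34.45 pbw
  dead-burnt magnesia: 25.04 pbw
Total batch = 263.9 pbw; LOI loss = 13.95 pbw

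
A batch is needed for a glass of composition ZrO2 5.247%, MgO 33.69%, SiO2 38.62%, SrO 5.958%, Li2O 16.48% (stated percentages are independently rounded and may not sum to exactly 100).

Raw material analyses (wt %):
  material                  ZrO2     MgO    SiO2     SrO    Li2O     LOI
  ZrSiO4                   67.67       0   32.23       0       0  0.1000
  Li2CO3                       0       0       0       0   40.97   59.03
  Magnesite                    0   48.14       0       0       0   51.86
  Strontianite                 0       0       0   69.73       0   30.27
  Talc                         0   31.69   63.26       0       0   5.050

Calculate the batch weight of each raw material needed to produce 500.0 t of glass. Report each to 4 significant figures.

Batch per 500.0 t glass:
  ZrSiO4: 38.77 t
  Li2CO3: 201.1 t
  Magnesite: 162.0 t
  Strontianite: 42.72 t
  Talc: 285.5 t
Total batch = 730.1 t; LOI loss = 230.1 t; yield = 68.48%

Working values are printed, with 4-significant-figure rounding, alongside each step. The whole derivation runs at full float precision all the way through. Every reported figure is rounded just once — derived quantities (net glass mass, totals, the yield, ignition loss, the five compositions) are recomputed in full precision from the weighed amounts on 500.0 t of glass precisely as stated by either problem or answer.
Oxide mass targets, per 500.0 t glass:
  ZrO2: 5.247% × 500.0 = 26.24 t
  MgO: 33.69% × 500.0 = 168.4 t
  SiO2: 38.62% × 500.0 = 193.1 t
  SrO: 5.958% × 500.0 = 29.79 t
  Li2O: 16.48% × 500.0 = 82.40 t
Sums-versus-targets review from the weights as reported, relative to the basis at hand (sum by sum, the targets are met modulo rounding of the values):
  ZrO2: 38.77·0.6767 = 26.24 t (target 26.24 t)
  MgO: 162.0·0.4814 + 285.5·0.3169 = 168.5 t (target 168.4 t)
  SiO2: 38.77·0.3223 + 285.5·0.6326 = 193.1 t (target 193.1 t)
  SrO: 42.72·0.6973 = 29.79 t (target 29.79 t)
  Li2O: 201.1·0.4097 = 82.39 t (target 82.40 t)
Glass-mass bookkeeping: total charge less LOI = 500.0 t (the Σ of target masses is 500.0 t; against the stated basis, 500.0 t — deltas are rounding alone).
Whole-batch sum: Σ batch = 730.1 t; loss to ignition Σ batch·LOI = 230.1 t; yield, glass over the total, = 68.48%.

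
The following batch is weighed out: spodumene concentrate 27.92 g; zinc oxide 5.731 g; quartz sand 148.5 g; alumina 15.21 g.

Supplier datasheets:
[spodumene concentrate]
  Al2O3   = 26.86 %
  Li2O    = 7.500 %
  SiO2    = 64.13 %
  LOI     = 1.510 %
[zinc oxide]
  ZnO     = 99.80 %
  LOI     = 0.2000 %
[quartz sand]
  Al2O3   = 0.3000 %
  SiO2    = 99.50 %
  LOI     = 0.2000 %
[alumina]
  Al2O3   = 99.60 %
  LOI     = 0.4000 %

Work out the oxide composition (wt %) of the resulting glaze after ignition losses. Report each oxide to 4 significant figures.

Intermediates appear rounded off to 4 significant digits between the steps — full float precision is held through the solve. Each reported figure is rounded exactly once; all derived quantities, including LOI, the four compositions, yield, the totals, glass mass, are rebuilt from the batch weights on 196.6 g of glass in full float precision precisely as stated by the problem or the answer.
What the batch supplies per oxide:
  Al2O3: 27.92·0.2686 + 148.5·0.003000 + 15.21·0.9960 = 23.09 g
  ZnO: 5.731·0.9980 = 5.720 g
  Li2O: 27.92·0.07500 = 2.094 g
  SiO2: 27.92·0.6413 + 148.5·0.9950 = 165.7 g
LOI: 27.92·0.01510 + 5.731·0.002000 + 148.5·0.002000 + 15.21·0.004000 = 0.7909 g
batch − LOI leaves glass = 197.4 − 0.7909 = 196.6 g (consistent with Σ oxide mass)
wt % = oxide mass / glass mass × 100

Glass mass = 196.6 g (batch 197.4 − LOI 0.7909).
Composition: Al2O3 11.75%, ZnO 2.910%, Li2O 1.065%, SiO2 84.28%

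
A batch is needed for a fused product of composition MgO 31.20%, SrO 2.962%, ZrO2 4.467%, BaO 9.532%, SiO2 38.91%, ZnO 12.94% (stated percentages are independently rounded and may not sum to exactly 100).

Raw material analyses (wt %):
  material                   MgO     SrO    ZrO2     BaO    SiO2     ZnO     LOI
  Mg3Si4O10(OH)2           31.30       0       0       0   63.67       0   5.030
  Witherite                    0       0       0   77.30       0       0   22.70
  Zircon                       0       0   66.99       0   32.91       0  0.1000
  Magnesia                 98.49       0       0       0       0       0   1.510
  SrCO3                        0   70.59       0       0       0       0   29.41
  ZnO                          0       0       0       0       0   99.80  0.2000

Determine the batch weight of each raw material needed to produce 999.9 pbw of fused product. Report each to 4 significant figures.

Batch per 999.9 pbw fused product:
  Mg3Si4O10(OH)2: 576.6 pbw
  Witherite: 123.3 pbw
  Zircon: 66.67 pbw
  Magnesia: 133.5 pbw
  SrCO3: 41.96 pbw
  ZnO: 129.6 pbw
Total batch = 1072 pbw; LOI loss = 71.67 pbw; yield = 93.31%

The intermediate values appear rounded to four significant digits across the worked steps — all arithmetic carries full precision from first step to last; each reported number undergoes a single rounding. All derived quantities are computed in exact precision (six oxide percentages, ignition loss, the yield, the totals, net glass mass) from the batch weights on 999.9 pbw of glass, as quoted within the question or the answer.
The oxide mass targets at 999.9 pbw fused product:
  MgO: 31.20% × 999.9 = 312.0 pbw
  SrO: 2.962% × 999.9 = 29.62 pbw
  ZrO2: 4.467% × 999.9 = 44.67 pbw
  BaO: 9.532% × 999.9 = 95.31 pbw
  SiO2: 38.91% × 999.9 = 389.1 pbw
  ZnO: 12.94% × 999.9 = 129.4 pbw
A balance pass over the oxides, given the weights on record, for the quoted basis mass (sum by sum, the targets are met once rounding is allowed for):
  MgO: 576.6·0.3130 + 133.5·0.9849 = 312.0 pbw (target 312.0 pbw)
  SrO: 41.96·0.7059 = 29.62 pbw (target 29.62 pbw)
  ZrO2: 66.67·0.6699 = 44.66 pbw (target 44.67 pbw)
  BaO: 123.3·0.7730 = 95.31 pbw (target 95.31 pbw)
  SiO2: 576.6·0.6367 + 66.67·0.3291 = 389.1 pbw (target 389.1 pbw)
  ZnO: 129.6·0.9980 = 129.3 pbw (target 129.4 pbw)
The glass-mass cross-check: total charge less LOI = 1000 pbw (the targets, summed, come to 1000 pbw; the stated basis being 999.9 pbw — deltas are rounding alone).
Batch total: Σ batch = 1072 pbw; LOI removed, Σ of batch·LOI: 71.67 pbw; as yield: glass ÷ batch → 93.31%.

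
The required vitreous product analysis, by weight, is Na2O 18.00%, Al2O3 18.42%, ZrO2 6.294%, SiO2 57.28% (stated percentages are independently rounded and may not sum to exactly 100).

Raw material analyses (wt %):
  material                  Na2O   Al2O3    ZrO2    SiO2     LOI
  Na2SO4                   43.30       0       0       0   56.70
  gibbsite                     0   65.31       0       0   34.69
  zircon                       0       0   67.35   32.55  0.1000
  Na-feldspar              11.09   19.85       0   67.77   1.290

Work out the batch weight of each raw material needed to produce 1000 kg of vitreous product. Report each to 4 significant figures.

In-progress results are shown rounded off to 4 significant figures on the page. Exact precision is maintained end to end; every reported number is rounded a single time. The derived quantities (glass mass, yield, ignition loss, the four compositions, the totals) are rebuilt in full precision from the weighed amounts on 1000 kg of glass, exactly as shown in the problem or answer text.
Target masses of each oxide per 1000 kg vitreous product:
  Na2O: 18.00% × 1000 = 180.0 kg
  Al2O3: 18.42% × 1000 = 184.2 kg
  ZrO2: 6.294% × 1000 = 62.94 kg
  SiO2: 57.28% × 1000 = 572.8 kg
Checking each oxide sum from the weights as reported, for the quoted basis mass (sums match the target masses modulo rounding of the values):
  Na2O: 210.7·0.4330 + 800.3·0.1109 = 180.0 kg (target 180.0 kg)
  Al2O3: 38.79·0.6531 + 800.3·0.1985 = 184.2 kg (target 184.2 kg)
  ZrO2: 93.45·0.6735 = 62.94 kg (target 62.94 kg)
  SiO2: 93.45·0.3255 + 800.3·0.6777 = 572.8 kg (target 572.8 kg)
Auditing the glass mass value: batch Σ − ignition loss = 999.9 kg (the targets, summed, come to 999.9 kg; stated basis 1000 kg — differing by rounding only).
Batch total: Σ batch = 1143 kg; LOI loss = Σ batch·LOI = 143.3 kg; yield: glass divided by total = 87.46%.

Batch per 1000 kg vitreous product:
  Na2SO4: 210.7 kg
  gibbsite: 38.79 kg
  zircon: 93.45 kg
  Na-feldspar: 800.3 kg
Total batch = 1143 kg; LOI loss = 143.3 kg; yield = 87.46%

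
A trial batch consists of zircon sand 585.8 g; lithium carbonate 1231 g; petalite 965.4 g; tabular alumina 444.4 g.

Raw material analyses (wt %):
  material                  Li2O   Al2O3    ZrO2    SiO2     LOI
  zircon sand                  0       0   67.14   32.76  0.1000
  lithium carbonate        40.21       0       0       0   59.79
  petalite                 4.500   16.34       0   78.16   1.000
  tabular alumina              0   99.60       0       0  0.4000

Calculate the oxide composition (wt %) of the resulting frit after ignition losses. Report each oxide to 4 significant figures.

In-progress results are displayed rounded off to 4 significant figures in the working; each numeric step keeps full float precision in every operation; every reported number is rounded just once; derived quantities, which include LOI, the totals, the four compositions, net glass mass, the yield, are computed at exact precision, as quoted within the question or the answer, using the weight values for 2479 g of glass.
What the batch supplies per oxide:
  Li2O: 1231·0.4021 + 965.4·0.04500 = 538.4 g
  Al2O3: 965.4·0.1634 + 444.4·0.9960 = 600.4 g
  ZrO2: 585.8·0.6714 = 393.3 g
  SiO2: 585.8·0.3276 + 965.4·0.7816 = 946.5 g
LOI: 585.8·0.001000 + 1231·0.5979 + 965.4·0.01000 + 444.4·0.004000 = 748.0 g
Net of LOI, the glass mass = 3227 − 748.0 = 2479 g (the oxide masses sum to this)
wt % = 100 × oxide mass / glass mass

Glass mass = 2479 g (batch 3227 − LOI 748.0).
Composition: Li2O 21.72%, Al2O3 24.22%, ZrO2 15.87%, SiO2 38.19%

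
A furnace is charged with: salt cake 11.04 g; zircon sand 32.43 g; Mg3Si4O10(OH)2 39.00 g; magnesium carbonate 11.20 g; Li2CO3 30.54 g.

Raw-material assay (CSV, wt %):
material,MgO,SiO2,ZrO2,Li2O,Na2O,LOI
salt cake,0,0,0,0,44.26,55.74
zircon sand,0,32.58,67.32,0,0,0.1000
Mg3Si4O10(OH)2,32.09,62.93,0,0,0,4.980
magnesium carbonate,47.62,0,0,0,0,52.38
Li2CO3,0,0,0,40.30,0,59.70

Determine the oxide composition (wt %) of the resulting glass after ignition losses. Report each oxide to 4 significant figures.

Mid-chain values are printed, rounded to 4 significant digits, at each printed step — the working math maintains full precision at every stage. Exactly one rounding lands on every reported figure — the derived quantities, including yield, glass mass, the totals, five oxide percentages, LOI, are computed from the weighed amounts at 91.98 g of glass at exact precision exactly as printed in the question or the answer.
Delivered oxide masses:
  MgO: 39.00·0.3209 + 11.20·0.4762 = 17.85 g
  SiO2: 32.43·0.3258 + 39.00·0.6293 = 35.11 g
  ZrO2: 32.43·0.6732 = 21.83 g
  Li2O: 30.54·0.4030 = 12.31 g
  Na2O: 11.04·0.4426 = 4.886 g
LOI: 11.04·0.5574 + 32.43·0.001000 + 39.00·0.04980 + 11.20·0.5238 + 30.54·0.5970 = 32.23 g
batch − LOI leaves glass = 124.2 − 32.23 = 91.98 g (matching Σ of the oxides)
wt % = oxide mass / glass mass × 100

Glass mass = 91.98 g (batch 124.2 − LOI 32.23).
Composition: MgO 19.40%, SiO2 38.17%, ZrO2 23.73%, Li2O 13.38%, Na2O 5.312%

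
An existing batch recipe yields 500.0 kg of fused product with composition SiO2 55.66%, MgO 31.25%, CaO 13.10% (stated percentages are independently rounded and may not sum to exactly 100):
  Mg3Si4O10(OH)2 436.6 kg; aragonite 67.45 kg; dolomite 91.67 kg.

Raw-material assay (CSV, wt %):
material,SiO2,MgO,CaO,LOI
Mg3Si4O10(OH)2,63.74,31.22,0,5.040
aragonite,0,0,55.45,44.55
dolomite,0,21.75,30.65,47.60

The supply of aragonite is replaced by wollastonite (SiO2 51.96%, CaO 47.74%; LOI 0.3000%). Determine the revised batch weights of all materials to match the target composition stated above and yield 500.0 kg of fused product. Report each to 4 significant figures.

Revised batch per 500.0 kg fused product:
  Mg3Si4O10(OH)2: 400.1 kg
  wollastonite: 44.74 kg
  dolomite: 144.0 kg
Total batch = 588.8 kg; LOI loss = 88.84 kg

The whole derivation keeps full precision through every step — working values are shown, with 4-significant-digit rounding, as written. Each reported number takes exactly one rounding. The derived quantities are carried at exact precision (the yield, totals, three oxide percentages, net glass mass, LOI) starting from the weights for 500.0 kg of glass exactly as printed in the question or the answer.
Oxide mass targets, per 500.0 kg fused product:
  SiO2: 55.66% × 500.0 = 278.3 kg
  MgO: 31.25% × 500.0 = 156.2 kg
  CaO: 13.10% × 500.0 = 65.50 kg
Mass-balance tally per oxide from the weights as reported, at the basis given (oxide sums agree with the targets net of answer rounding effects):
  SiO2: 400.1·0.6374 + 44.74·0.5196 = 278.3 kg (target 278.3 kg)
  MgO: 400.1·0.3122 + 144.0·0.2175 = 156.2 kg (target 156.2 kg)
  CaO: 44.74·0.4774 + 144.0·0.3065 = 65.49 kg (target 65.50 kg)
Consistency of the glass mass: the batch minus its LOI: 500.0 kg (oxide target masses add up to 500.0 kg; basis as stated: 500.0 kg — gaps are rounding artifacts).
Summing the batch: Σ batch = 588.8 kg; loss to ignition Σ batch·LOI = 88.84 kg; the yield ratio, glass ÷ batch: 84.91%.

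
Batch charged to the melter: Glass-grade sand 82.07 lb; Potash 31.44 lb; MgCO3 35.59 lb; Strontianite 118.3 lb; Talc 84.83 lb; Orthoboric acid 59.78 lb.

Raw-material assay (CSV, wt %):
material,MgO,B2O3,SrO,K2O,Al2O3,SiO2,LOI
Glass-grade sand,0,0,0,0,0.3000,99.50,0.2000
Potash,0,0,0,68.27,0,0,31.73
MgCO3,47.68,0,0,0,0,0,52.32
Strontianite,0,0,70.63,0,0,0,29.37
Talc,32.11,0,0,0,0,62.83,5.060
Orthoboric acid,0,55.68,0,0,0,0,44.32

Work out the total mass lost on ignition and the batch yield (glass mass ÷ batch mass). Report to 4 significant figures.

LOI loss = 94.29 lb; glass = 317.7 lb; yield = 77.11%

The whole derivation carries full float precision in every operation; values along the way are shown, rounded to 4 significant figures, alongside each step. Every reported result is rounded only once; derived quantities are rebuilt using the weight values per 317.7 lb of glass at full float precision (the totals, six oxide percentages, LOI, the yield, glass mass), as written in the problem or answer text.
Per-material ignition loss:
  Glass-grade sand: 82.07 × 0.002000 = 0.1641 lb
  Potash: 31.44 × 0.3173 = 9.976 lb
  MgCO3: 35.59 × 0.5232 = 18.62 lb
  Strontianite: 118.3 × 0.2937 = 34.74 lb
  Talc: 84.83 × 0.05060 = 4.292 lb
  Orthoboric acid: 59.78 × 0.4432 = 26.49 lb
Total LOI = 94.29 lb
Glass = batch − LOI = 412.0 − 94.29 = 317.7 lb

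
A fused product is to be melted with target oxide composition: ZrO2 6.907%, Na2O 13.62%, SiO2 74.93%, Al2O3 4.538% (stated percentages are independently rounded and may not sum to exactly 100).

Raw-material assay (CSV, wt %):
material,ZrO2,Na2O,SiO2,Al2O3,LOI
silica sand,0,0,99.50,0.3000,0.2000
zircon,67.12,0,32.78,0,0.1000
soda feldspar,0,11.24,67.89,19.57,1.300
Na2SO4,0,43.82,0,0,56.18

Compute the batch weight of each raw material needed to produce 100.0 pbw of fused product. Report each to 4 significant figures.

The whole derivation keeps exact precision through every step. The intermediate values appear rounded to 4 significant figures as written — each reported value undergoes a single rounding; derived quantities (the yield, LOI, totals, glass mass, four oxide percentages) are recomputed from the batch weights for 100.0 pbw of glass in exact precision exactly as shown in problem or answer.
Per-oxide target masses for 100.0 pbw fused product:
  ZrO2: 6.907% × 100.0 = 6.907 pbw
  Na2O: 13.62% × 100.0 = 13.62 pbw
  SiO2: 74.93% × 100.0 = 74.93 pbw
  Al2O3: 4.538% × 100.0 = 4.538 pbw
Sums-versus-targets review from the weights as reported, relative to the basis at hand (target by target, the sums agree within answer rounding):
  ZrO2: 10.29·0.6712 = 6.907 pbw (target 6.907 pbw)
  Na2O: 22.32·0.1124 + 25.36·0.4382 = 13.62 pbw (target 13.62 pbw)
  SiO2: 56.69·0.9950 + 10.29·0.3278 + 22.32·0.6789 = 74.93 pbw (target 74.93 pbw)
  Al2O3: 56.69·0.003000 + 22.32·0.1957 = 4.538 pbw (target 4.538 pbw)
Glass-mass sanity pass: batch total minus LOI = 100.0 pbw (the targets, summed, come to 100.0 pbw; with the basis standing at 100.0 pbw — any gap is answer rounding).
Batch grand total — Σ batch = 114.7 pbw; Σ batch·LOI gives LOI loss = 14.66 pbw; yield: glass divided by total = 87.21%.

Batch per 100.0 pbw fused product:
  silica sand: 56.69 pbw
  zircon: 10.29 pbw
  soda feldspar: 22.32 pbw
  Na2SO4: 25.36 pbw
Total batch = 114.7 pbw; LOI loss = 14.66 pbw; yield = 87.21%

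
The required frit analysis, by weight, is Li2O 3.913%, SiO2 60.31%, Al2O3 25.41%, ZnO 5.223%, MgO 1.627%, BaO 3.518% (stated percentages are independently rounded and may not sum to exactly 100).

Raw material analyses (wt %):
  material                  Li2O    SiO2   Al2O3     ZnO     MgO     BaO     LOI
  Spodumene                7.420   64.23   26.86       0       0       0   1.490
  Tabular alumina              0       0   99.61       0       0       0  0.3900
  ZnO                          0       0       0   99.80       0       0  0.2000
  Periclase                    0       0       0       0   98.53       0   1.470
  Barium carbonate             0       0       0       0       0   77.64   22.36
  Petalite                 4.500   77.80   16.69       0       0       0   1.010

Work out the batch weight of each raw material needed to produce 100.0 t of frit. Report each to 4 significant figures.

All arithmetic runs at full precision in every operation. Working values appear (rounded to four significant figures) at each printed step. Every reported figure is rounded once only — the derived quantities (net glass mass, ignition loss, the totals, six oxide percentages, the yield) are rebuilt using the weight values for 100.0 t of glass at exact precision, as written in either problem or answer.
Target oxide masses per 100.0 t frit:
  Li2O: 3.913% × 100.0 = 3.913 t
  SiO2: 60.31% × 100.0 = 60.31 t
  Al2O3: 25.41% × 100.0 = 25.41 t
  ZnO: 5.223% × 100.0 = 5.223 t
  MgO: 1.627% × 100.0 = 1.627 t
  BaO: 3.518% × 100.0 = 3.518 t
Oxide-by-oxide audit on the weights just shown, versus the basis set out (sum by sum, the targets are met exact up to rounding of places):
  Li2O: 11.46·0.07420 + 68.06·0.04500 = 3.913 t (target 3.913 t)
  SiO2: 11.46·0.6423 + 68.06·0.7780 = 60.31 t (target 60.31 t)
  Al2O3: 11.46·0.2686 + 11.02·0.9961 + 68.06·0.1669 = 25.41 t (target 25.41 t)
  ZnO: 5.233·0.9980 = 5.223 t (target 5.223 t)
  MgO: 1.651·0.9853 = 1.627 t (target 1.627 t)
  BaO: 4.531·0.7764 = 3.518 t (target 3.518 t)
Consistency of the glass mass: batch total minus LOI = 100.0 t (per-oxide target masses sum to 100.0 t; stated basis 100.0 t — rounding explains the deltas).
Total batch = Σ batch = 102.0 t; loss to ignition Σ batch·LOI = 1.949 t; yield: glass divided by total = 98.09%.

Batch per 100.0 t frit:
  Spodumene: 11.46 t
  Tabular alumina: 11.02 t
  ZnO: 5.233 t
  Periclase: 1.651 t
  Barium carbonate: 4.531 t
  Petalite: 68.06 t
Total batch = 102.0 t; LOI loss = 1.949 t; yield = 98.09%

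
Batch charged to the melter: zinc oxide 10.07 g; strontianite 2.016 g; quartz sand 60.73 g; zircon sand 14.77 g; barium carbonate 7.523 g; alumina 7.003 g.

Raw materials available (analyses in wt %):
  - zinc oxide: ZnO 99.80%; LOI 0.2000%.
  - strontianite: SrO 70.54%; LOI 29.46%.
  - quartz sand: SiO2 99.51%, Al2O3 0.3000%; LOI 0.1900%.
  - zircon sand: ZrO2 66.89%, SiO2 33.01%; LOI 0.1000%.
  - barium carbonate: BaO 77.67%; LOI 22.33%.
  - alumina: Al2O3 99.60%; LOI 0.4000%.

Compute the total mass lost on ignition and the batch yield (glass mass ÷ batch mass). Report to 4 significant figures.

LOI loss = 2.452 g; glass = 99.66 g; yield = 97.60%

The working math keeps full precision from first step to last. Mid-chain values are displayed, with 4-significant-digit rounding, in the working. Exactly one rounding is applied to each reported number. The derived quantities, including the totals, LOI, six oxide percentages, glass mass, yield, are computed starting from the weights at 99.66 g of glass in full float precision as written in the problem or answer text.
Ignition loss by material:
  zinc oxide: 10.07 × 0.002000 = 0.02014 g
  strontianite: 2.016 × 0.2946 = 0.5939 g
  quartz sand: 60.73 × 0.001900 = 0.1154 g
  zircon sand: 14.77 × 0.001000 = 0.01477 g
  barium carbonate: 7.523 × 0.2233 = 1.680 g
  alumina: 7.003 × 0.004000 = 0.02801 g
Total LOI = 2.452 g
Glass = batch − LOI = 102.1 − 2.452 = 99.66 g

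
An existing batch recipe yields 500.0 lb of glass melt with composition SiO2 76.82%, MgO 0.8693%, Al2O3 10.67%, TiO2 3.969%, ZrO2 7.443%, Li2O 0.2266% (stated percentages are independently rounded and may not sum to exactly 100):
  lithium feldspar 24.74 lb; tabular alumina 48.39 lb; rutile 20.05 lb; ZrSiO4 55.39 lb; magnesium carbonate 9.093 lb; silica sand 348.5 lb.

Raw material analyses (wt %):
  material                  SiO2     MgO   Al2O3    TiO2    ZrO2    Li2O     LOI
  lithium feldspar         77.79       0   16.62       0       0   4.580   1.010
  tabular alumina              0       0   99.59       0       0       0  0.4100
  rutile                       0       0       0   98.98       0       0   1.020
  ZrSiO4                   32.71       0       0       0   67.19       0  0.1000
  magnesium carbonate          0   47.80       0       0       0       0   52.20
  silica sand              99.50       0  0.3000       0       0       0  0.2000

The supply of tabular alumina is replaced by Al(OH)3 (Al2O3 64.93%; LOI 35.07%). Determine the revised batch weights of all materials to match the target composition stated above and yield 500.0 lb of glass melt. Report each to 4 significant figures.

Revised batch per 500.0 lb glass melt:
  lithium feldspar: 24.74 lb
  Al(OH)3: 74.22 lb
  rutile: 20.05 lb
  ZrSiO4: 55.39 lb
  magnesium carbonate: 9.093 lb
  silica sand: 348.5 lb
Total batch = 532.0 lb; LOI loss = 31.98 lb

Every computation carries exact precision at every stage; intermediates are displayed, with 4-significant-figure rounding, in the working — a single rounding finalizes every reported number — derived quantities (totals, LOI, net glass mass, six oxide percentages, the yield) are rebuilt from the weighed amounts on 500.0 lb of glass in full precision as set out in question or answer.
The oxide mass targets at 500.0 lb glass melt:
  SiO2: 76.82% × 500.0 = 384.1 lb
  MgO: 0.8693% × 500.0 = 4.346 lb
  Al2O3: 10.67% × 500.0 = 53.35 lb
  TiO2: 3.969% × 500.0 = 19.84 lb
  ZrO2: 7.443% × 500.0 = 37.22 lb
  Li2O: 0.2266% × 500.0 = 1.133 lb
A balance pass over the oxides, on the weights just shown, at the basis given (oxide sums agree with the targets given rounding of the digits):
  SiO2: 24.74·0.7779 + 55.39·0.3271 + 348.5·0.9950 = 384.1 lb (target 384.1 lb)
  MgO: 9.093·0.4780 = 4.346 lb (target 4.346 lb)
  Al2O3: 24.74·0.1662 + 74.22·0.6493 + 348.5·0.003000 = 53.35 lb (target 53.35 lb)
  TiO2: 20.05·0.9898 = 19.85 lb (target 19.84 lb)
  ZrO2: 55.39·0.6719 = 37.22 lb (target 37.22 lb)
  Li2O: 24.74·0.04580 = 1.133 lb (target 1.133 lb)
Auditing the glass mass value: the batch minus its LOI: 500.0 lb (summing oxide targets gives 500.0 lb; versus the stated basis of 500.0 lb — gaps are rounding artifacts).
Total batch = Σ batch = 532.0 lb; LOI removed, Σ of batch·LOI: 31.98 lb; yield: glass divided by total = 93.99%.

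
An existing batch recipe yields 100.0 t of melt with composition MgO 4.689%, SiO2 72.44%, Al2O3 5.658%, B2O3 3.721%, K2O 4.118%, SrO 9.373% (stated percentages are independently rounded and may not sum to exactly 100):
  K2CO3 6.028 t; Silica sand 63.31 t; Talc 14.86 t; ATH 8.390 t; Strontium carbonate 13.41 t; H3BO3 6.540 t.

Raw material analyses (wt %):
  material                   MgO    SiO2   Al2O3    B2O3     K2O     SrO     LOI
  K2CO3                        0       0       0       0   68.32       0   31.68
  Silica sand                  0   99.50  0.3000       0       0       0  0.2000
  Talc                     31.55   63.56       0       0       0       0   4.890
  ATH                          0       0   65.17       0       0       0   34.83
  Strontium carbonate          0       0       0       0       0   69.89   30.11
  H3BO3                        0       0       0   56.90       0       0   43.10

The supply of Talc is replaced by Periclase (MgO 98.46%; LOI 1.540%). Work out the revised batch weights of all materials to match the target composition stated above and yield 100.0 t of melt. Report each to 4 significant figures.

Revised batch per 100.0 t melt:
  K2CO3: 6.028 t
  Silica sand: 72.80 t
  Periclase: 4.762 t
  ATH: 8.347 t
  Strontium carbonate: 13.41 t
  H3BO3: 6.540 t
Total batch = 111.9 t; LOI loss = 11.89 t

Working values are shown rounded to 4 significant figures across the worked steps — every computation maintains exact precision at every stage; every reported figure is rounded just once; all derived quantities, including glass mass, the yield, six oxide percentages, totals, LOI, are carried using the weight values on 100.0 t of glass at full float precision as quoted within question or answer.
Target masses of each oxide per 100.0 t melt:
  MgO: 4.689% × 100.0 = 4.689 t
  SiO2: 72.44% × 100.0 = 72.44 t
  Al2O3: 5.658% × 100.0 = 5.658 t
  B2O3: 3.721% × 100.0 = 3.721 t
  K2O: 4.118% × 100.0 = 4.118 t
  SrO: 9.373% × 100.0 = 9.373 t
A balance pass over the oxides, using the reported weights, per the basis as stated (sums match the target masses within answer rounding):
  MgO: 4.762·0.9846 = 4.689 t (target 4.689 t)
  SiO2: 72.80·0.9950 = 72.44 t (target 72.44 t)
  Al2O3: 72.80·0.003000 + 8.347·0.6517 = 5.658 t (target 5.658 t)
  B2O3: 6.540·0.5690 = 3.721 t (target 3.721 t)
  K2O: 6.028·0.6832 = 4.118 t (target 4.118 t)
  SrO: 13.41·0.6989 = 9.372 t (target 9.373 t)
Mass balance on the glass: batch total minus LOI = 99.99 t (the Σ of target masses is 100.0 t; stated basis 100.0 t — any gap is answer rounding).
Whole-batch sum: Σ batch = 111.9 t; the LOI term Σ batch·LOI equals 11.89 t; the yield ratio, glass ÷ batch: 89.37%.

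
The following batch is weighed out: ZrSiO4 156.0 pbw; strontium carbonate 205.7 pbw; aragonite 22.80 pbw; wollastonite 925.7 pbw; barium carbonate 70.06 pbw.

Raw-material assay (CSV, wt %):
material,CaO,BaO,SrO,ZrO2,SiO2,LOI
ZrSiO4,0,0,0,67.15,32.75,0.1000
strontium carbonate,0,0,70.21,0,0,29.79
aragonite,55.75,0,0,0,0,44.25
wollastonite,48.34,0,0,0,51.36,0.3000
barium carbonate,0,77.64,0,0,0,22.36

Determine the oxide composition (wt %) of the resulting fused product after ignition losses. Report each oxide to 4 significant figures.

Mid-chain values are displayed, rounded to 4 significant digits, in the printout; the working math runs at full float precision all the way through; exactly one rounding goes into each reported figure; all derived quantities are rebuilt starting from the weights per 1290 pbw of glass in full float precision (yield, ignition loss, totals, the five compositions, net glass mass) as set out in the question or the answer.
Delivered oxide masses:
  CaO: 22.80·0.5575 + 925.7·0.4834 = 460.2 pbw
  BaO: 70.06·0.7764 = 54.39 pbw
  SrO: 205.7·0.7021 = 144.4 pbw
  ZrO2: 156.0·0.6715 = 104.8 pbw
  SiO2: 156.0·0.3275 + 925.7·0.5136 = 526.5 pbw
LOI: 156.0·0.001000 + 205.7·0.2979 + 22.80·0.4425 + 925.7·0.003000 + 70.06·0.2236 = 89.97 pbw
Glass = total batch minus LOI = 1380 − 89.97 = 1290 pbw (equal to the oxide-mass sum)
wt %: oxide over glass, times 100

Glass mass = 1290 pbw (batch 1380 − LOI 89.97).
Composition: CaO 35.67%, BaO 4.216%, SrO 11.19%, ZrO2 8.119%, SiO2 40.81%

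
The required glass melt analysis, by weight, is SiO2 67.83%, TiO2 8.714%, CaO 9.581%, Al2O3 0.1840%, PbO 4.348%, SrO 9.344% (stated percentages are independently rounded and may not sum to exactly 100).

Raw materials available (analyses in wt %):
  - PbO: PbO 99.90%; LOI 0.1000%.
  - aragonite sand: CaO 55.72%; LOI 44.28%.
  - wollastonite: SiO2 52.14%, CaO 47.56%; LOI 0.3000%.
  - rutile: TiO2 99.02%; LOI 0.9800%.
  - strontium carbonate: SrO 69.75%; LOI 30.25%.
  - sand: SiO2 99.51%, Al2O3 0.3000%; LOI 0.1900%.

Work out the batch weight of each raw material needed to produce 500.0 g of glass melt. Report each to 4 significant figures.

Values along the way are printed rounded to four significant digits; all arithmetic carries full precision from start to finish. Every reported value is rounded only once; all derived quantities, including the totals, net glass mass, the yield, LOI, the six compositions, are recomputed using the weight values at 500.0 g of glass at full float precision as set out in either problem or answer.
Per-oxide target masses for 500.0 g glass melt:
  SiO2: 67.83% × 500.0 = 339.2 g
  TiO2: 8.714% × 500.0 = 43.57 g
  CaO: 9.581% × 500.0 = 47.90 g
  Al2O3: 0.1840% × 500.0 = 0.9200 g
  PbO: 4.348% × 500.0 = 21.74 g
  SrO: 9.344% × 500.0 = 46.72 g
Per-oxide balance check on the weights just shown, under the basis named above (summed amounts equal target values within answer rounding):
  SiO2: 65.18·0.5214 + 306.7·0.9951 = 339.2 g (target 339.2 g)
  TiO2: 44.00·0.9902 = 43.57 g (target 43.57 g)
  CaO: 30.34·0.5572 + 65.18·0.4756 = 47.91 g (target 47.90 g)
  Al2O3: 306.7·0.003000 = 0.9201 g (target 0.9200 g)
  PbO: 21.76·0.9990 = 21.74 g (target 21.74 g)
  SrO: 66.98·0.6975 = 46.72 g (target 46.72 g)
Auditing the glass mass value: batch Σ − ignition loss = 500.0 g (per-oxide target masses sum to 500.0 g; against the stated basis, 500.0 g — any gap is answer rounding).
Adding the batch up: Σ batch = 535.0 g; loss to ignition Σ batch·LOI = 34.93 g; yield, glass over the total, = 93.47%.

Batch per 500.0 g glass melt:
  PbO: 21.76 g
  aragonite sand: 30.34 g
  wollastonite: 65.18 g
  rutile: 44.00 g
  strontium carbonate: 66.98 g
  sand: 306.7 g
Total batch = 535.0 g; LOI loss = 34.93 g; yield = 93.47%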